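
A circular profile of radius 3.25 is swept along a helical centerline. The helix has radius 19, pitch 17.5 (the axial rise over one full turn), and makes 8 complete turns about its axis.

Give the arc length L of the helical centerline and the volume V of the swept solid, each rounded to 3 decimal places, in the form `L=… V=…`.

2πR = 2π·19 = 119.380521
per-turn = √(119.380521² + 17.5²) = √(14251.7088 + 306.25) = √14557.9588 = 120.656366
L = 8 × 120.656366 = 965.250931
V = π·3.25² × L = 33.183072 × 965.250931 = 32029.991540

L=965.251 V=32029.992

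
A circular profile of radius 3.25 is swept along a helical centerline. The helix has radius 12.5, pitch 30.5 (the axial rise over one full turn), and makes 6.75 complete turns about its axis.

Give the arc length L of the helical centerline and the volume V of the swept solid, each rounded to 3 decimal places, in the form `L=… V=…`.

2πR = 2π·12.5 = 78.539816
per-turn = √(78.539816² + 30.5²) = √(6168.5028 + 930.25) = √7098.7528 = 84.254096
L = 6.75 × 84.254096 = 568.715150
V = π·3.25² × L = 33.183072 × 568.715150 = 18871.716010

L=568.715 V=18871.716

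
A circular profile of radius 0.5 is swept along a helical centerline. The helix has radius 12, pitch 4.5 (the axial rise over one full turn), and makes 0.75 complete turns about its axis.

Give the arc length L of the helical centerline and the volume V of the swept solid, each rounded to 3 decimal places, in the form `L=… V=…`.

L=56.649 V=44.492

2πR = 2π·12 = 75.398224
per-turn = √(75.398224² + 4.5²) = √(5684.8921 + 20.25) = √5705.1421 = 75.532391
L = 0.75 × 75.532391 = 56.649293
V = π·0.5² × L = 0.785398 × 56.649293 = 44.492251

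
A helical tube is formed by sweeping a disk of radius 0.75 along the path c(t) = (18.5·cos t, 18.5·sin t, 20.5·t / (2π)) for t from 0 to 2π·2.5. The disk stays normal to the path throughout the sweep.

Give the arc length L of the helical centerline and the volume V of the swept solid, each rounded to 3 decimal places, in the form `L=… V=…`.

2πR = 2π·18.5 = 116.238928
per-turn = √(116.238928² + 20.5²) = √(13511.4884 + 420.25) = √13931.7384 = 118.032785
L = 2.5 × 118.032785 = 295.081963
V = π·0.75² × L = 1.767146 × 295.081963 = 521.452872

L=295.082 V=521.453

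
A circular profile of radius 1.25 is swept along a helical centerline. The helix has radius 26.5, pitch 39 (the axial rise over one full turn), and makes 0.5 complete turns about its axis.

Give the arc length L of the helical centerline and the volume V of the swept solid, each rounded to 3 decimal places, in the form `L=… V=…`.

2πR = 2π·26.5 = 166.504411
per-turn = √(166.504411² + 39²) = √(27723.7188 + 1521) = √29244.7188 = 171.010873
L = 0.5 × 171.010873 = 85.505437
V = π·1.25² × L = 4.908739 × 85.505437 = 419.723830

L=85.505 V=419.724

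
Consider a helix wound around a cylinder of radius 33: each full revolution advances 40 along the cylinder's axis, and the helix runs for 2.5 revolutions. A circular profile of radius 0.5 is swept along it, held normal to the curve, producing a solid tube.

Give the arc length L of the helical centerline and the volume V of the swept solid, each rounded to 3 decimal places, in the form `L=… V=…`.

2πR = 2π·33 = 207.345115
per-turn = √(207.345115² + 40²) = √(42991.9968 + 1600) = √44591.9968 = 211.168172
L = 2.5 × 211.168172 = 527.920429
V = π·0.5² × L = 0.785398 × 527.920429 = 414.627736

L=527.920 V=414.628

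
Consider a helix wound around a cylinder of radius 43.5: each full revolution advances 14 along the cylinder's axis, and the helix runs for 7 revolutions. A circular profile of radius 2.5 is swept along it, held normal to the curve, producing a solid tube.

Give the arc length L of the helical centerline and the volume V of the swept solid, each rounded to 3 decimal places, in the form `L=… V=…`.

2πR = 2π·43.5 = 273.318561
per-turn = √(273.318561² + 14²) = √(74703.0357 + 196) = √74899.0357 = 273.676882
L = 7 × 273.676882 = 1915.738174
V = π·2.5² × L = 19.634954 × 1915.738174 = 37615.431078

L=1915.738 V=37615.431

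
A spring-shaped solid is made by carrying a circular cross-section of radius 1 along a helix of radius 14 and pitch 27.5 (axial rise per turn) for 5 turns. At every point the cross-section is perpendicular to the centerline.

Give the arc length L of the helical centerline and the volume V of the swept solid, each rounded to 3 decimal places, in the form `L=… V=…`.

2πR = 2π·14 = 87.964594
per-turn = √(87.964594² + 27.5²) = √(7737.7699 + 756.25) = √8494.0199 = 92.163007
L = 5 × 92.163007 = 460.815035
V = π·1² × L = 3.141593 × 460.815035 = 1447.693128

L=460.815 V=1447.693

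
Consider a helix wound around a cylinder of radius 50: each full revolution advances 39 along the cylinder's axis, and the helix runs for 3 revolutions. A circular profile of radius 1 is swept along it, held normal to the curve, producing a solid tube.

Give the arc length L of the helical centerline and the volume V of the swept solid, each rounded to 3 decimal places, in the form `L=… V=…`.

L=949.712 V=2983.609

2πR = 2π·50 = 314.159265
per-turn = √(314.159265² + 39²) = √(98696.0440 + 1521) = √100217.0440 = 316.570757
L = 3 × 316.570757 = 949.712270
V = π·1² × L = 3.141593 × 949.712270 = 2983.609091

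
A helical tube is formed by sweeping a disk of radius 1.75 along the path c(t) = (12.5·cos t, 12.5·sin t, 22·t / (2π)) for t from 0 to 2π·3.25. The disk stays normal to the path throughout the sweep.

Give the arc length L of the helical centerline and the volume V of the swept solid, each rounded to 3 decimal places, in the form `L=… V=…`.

2πR = 2π·12.5 = 78.539816
per-turn = √(78.539816² + 22²) = √(6168.5028 + 484) = √6652.5028 = 81.562876
L = 3.25 × 81.562876 = 265.079347
V = π·1.75² × L = 9.621128 × 265.079347 = 2550.362197

L=265.079 V=2550.362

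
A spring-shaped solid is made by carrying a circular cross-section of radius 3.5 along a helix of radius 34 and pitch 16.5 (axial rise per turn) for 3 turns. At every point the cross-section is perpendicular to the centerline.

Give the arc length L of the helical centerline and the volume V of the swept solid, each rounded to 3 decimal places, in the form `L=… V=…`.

2πR = 2π·34 = 213.628300
per-turn = √(213.628300² + 16.5²) = √(45637.0508 + 272.25) = √45909.3008 = 214.264558
L = 3 × 214.264558 = 642.793674
V = π·3.5² × L = 38.484510 × 642.793674 = 24737.599562

L=642.794 V=24737.600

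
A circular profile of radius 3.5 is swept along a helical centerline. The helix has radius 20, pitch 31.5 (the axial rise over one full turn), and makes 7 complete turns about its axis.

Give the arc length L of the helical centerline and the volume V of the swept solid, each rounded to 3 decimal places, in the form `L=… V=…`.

2πR = 2π·20 = 125.663706
per-turn = √(125.663706² + 31.5²) = √(15791.3670 + 992.25) = √16783.6170 = 129.551600
L = 7 × 129.551600 = 906.861199
V = π·3.5² × L = 38.484510 × 906.861199 = 34900.108904

L=906.861 V=34900.109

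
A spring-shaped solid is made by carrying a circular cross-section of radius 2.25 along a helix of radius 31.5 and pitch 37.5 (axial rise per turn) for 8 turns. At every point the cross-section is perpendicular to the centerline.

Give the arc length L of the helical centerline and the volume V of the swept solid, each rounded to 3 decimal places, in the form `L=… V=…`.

L=1611.533 V=25630.319

2πR = 2π·31.5 = 197.920337
per-turn = √(197.920337² + 37.5²) = √(39172.4599 + 1406.25) = √40578.7099 = 201.441579
L = 8 × 201.441579 = 1611.532634
V = π·2.25² × L = 15.904313 × 1611.532634 = 25630.319118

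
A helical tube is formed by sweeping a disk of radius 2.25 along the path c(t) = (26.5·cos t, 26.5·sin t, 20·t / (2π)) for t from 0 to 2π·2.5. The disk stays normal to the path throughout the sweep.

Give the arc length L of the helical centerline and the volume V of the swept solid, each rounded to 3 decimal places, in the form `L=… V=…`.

L=419.253 V=6667.934

2πR = 2π·26.5 = 166.504411
per-turn = √(166.504411² + 20²) = √(27723.7188 + 400) = √28123.7188 = 167.701278
L = 2.5 × 167.701278 = 419.253196
V = π·2.25² × L = 15.904313 × 419.253196 = 6667.933974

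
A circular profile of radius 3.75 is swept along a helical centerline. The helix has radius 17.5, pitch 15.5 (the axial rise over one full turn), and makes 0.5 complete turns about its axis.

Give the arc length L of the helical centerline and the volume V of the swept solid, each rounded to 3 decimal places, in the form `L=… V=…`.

2πR = 2π·17.5 = 109.955743
per-turn = √(109.955743² + 15.5²) = √(12090.2654 + 240.25) = √12330.5154 = 111.042854
L = 0.5 × 111.042854 = 55.521427
V = π·3.75² × L = 44.178647 × 55.521427 = 2452.861504

L=55.521 V=2452.862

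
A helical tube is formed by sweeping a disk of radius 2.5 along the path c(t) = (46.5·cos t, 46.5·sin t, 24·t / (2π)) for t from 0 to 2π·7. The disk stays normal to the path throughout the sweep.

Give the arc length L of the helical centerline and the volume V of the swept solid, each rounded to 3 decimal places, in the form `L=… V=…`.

L=2052.065 V=40292.209

2πR = 2π·46.5 = 292.168117
per-turn = √(292.168117² + 24²) = √(85362.2085 + 576) = √85938.2085 = 293.152193
L = 7 × 293.152193 = 2052.065353
V = π·2.5² × L = 19.634954 × 2052.065353 = 40292.208994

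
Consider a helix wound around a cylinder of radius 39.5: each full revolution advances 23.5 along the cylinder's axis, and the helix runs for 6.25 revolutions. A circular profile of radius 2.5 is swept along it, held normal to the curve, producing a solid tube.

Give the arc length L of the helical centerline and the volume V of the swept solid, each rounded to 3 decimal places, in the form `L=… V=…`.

L=1558.099 V=30593.211

2πR = 2π·39.5 = 248.185820
per-turn = √(248.185820² + 23.5²) = √(61596.2011 + 552.25) = √62148.4511 = 249.295911
L = 6.25 × 249.295911 = 1558.099442
V = π·2.5² × L = 19.634954 × 1558.099442 = 30593.210995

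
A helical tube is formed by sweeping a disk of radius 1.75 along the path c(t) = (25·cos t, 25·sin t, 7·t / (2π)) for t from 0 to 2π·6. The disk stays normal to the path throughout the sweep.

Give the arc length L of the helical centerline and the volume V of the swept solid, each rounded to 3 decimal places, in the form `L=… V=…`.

L=943.413 V=9076.698

2πR = 2π·25 = 157.079633
per-turn = √(157.079633² + 7²) = √(24674.0110 + 49) = √24723.0110 = 157.235527
L = 6 × 157.235527 = 943.413163
V = π·1.75² × L = 9.621128 × 943.413163 = 9076.698328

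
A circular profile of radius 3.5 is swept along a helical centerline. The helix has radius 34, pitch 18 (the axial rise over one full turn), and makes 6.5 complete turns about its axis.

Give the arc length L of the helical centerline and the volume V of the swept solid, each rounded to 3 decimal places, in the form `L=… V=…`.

L=1393.504 V=53628.332

2πR = 2π·34 = 213.628300
per-turn = √(213.628300² + 18²) = √(45637.0508 + 324) = √45961.0508 = 214.385286
L = 6.5 × 214.385286 = 1393.504357
V = π·3.5² × L = 38.484510 × 1393.504357 = 53628.332388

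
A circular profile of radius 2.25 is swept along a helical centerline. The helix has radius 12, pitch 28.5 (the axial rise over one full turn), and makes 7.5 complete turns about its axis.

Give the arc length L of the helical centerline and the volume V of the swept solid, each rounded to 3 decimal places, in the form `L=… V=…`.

2πR = 2π·12 = 75.398224
per-turn = √(75.398224² + 28.5²) = √(5684.8921 + 812.25) = √6497.1421 = 80.604852
L = 7.5 × 80.604852 = 604.536389
V = π·2.25² × L = 15.904313 × 604.536389 = 9614.735828

L=604.536 V=9614.736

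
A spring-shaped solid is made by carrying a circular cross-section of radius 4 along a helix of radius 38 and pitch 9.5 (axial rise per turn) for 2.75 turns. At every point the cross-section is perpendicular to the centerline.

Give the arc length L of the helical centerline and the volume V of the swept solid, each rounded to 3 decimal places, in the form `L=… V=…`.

L=657.112 V=33030.072

2πR = 2π·38 = 238.761042
per-turn = √(238.761042² + 9.5²) = √(57006.8350 + 90.25) = √57097.0850 = 238.949963
L = 2.75 × 238.949963 = 657.112399
V = π·4² × L = 50.265482 × 657.112399 = 33030.071786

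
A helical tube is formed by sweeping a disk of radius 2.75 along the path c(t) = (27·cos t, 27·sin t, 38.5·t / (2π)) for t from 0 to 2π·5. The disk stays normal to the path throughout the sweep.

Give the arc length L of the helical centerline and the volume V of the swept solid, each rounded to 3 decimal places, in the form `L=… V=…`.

2πR = 2π·27 = 169.646003
per-turn = √(169.646003² + 38.5²) = √(28779.7664 + 1482.25) = √30262.0164 = 173.959813
L = 5 × 173.959813 = 869.799063
V = π·2.75² × L = 23.758294 × 869.799063 = 20664.942256

L=869.799 V=20664.942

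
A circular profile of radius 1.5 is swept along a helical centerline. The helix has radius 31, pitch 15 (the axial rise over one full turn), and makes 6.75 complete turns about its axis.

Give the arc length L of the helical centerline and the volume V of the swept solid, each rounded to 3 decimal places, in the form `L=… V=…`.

2πR = 2π·31 = 194.778745
per-turn = √(194.778745² + 15²) = √(37938.7593 + 225) = √38163.7593 = 195.355469
L = 6.75 × 195.355469 = 1318.649417
V = π·1.5² × L = 7.068583 × 1318.649417 = 9320.983470

L=1318.649 V=9320.983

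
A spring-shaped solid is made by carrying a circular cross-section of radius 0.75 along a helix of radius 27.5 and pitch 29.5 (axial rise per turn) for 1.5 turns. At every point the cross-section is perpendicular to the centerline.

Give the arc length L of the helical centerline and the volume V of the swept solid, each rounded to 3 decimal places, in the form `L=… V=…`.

2πR = 2π·27.5 = 172.787596
per-turn = √(172.787596² + 29.5²) = √(29855.5533 + 870.25) = √30725.8033 = 175.287773
L = 1.5 × 175.287773 = 262.931659
V = π·0.75² × L = 1.767146 × 262.931659 = 464.638595

L=262.932 V=464.639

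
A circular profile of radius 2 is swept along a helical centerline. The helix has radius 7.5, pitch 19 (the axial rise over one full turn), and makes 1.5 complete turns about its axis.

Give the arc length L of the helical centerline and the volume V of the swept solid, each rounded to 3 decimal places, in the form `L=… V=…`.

L=76.215 V=957.747

2πR = 2π·7.5 = 47.123890
per-turn = √(47.123890² + 19²) = √(2220.6610 + 361) = √2581.6610 = 50.810048
L = 1.5 × 50.810048 = 76.215072
V = π·2² × L = 12.566371 × 76.215072 = 957.746843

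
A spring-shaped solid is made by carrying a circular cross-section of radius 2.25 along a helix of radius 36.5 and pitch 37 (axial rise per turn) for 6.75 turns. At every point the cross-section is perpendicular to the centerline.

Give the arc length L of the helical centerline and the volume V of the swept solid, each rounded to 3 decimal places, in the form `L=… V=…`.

L=1568.037 V=24938.552

2πR = 2π·36.5 = 229.336264
per-turn = √(229.336264² + 37²) = √(52595.1219 + 1369) = √53964.1219 = 232.301790
L = 6.75 × 232.301790 = 1568.037086
V = π·2.25² × L = 15.904313 × 1568.037086 = 24938.552306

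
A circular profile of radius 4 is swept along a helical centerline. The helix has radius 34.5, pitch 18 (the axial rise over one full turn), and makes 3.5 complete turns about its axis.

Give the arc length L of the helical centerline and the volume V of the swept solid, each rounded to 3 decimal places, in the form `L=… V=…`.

L=761.306 V=38267.404

2πR = 2π·34.5 = 216.769893
per-turn = √(216.769893² + 18²) = √(46989.1866 + 324) = √47313.1866 = 217.515946
L = 3.5 × 217.515946 = 761.305809
V = π·4² × L = 50.265482 × 761.305809 = 38267.403802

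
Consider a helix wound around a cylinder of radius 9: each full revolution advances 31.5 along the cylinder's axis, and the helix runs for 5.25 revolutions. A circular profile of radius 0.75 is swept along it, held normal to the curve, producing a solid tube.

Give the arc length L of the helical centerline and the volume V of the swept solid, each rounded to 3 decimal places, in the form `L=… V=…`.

2πR = 2π·9 = 56.548668
per-turn = √(56.548668² + 31.5²) = √(3197.7518 + 992.25) = √4190.0018 = 64.730223
L = 5.25 × 64.730223 = 339.833673
V = π·0.75² × L = 1.767146 × 339.833673 = 600.535671

L=339.834 V=600.536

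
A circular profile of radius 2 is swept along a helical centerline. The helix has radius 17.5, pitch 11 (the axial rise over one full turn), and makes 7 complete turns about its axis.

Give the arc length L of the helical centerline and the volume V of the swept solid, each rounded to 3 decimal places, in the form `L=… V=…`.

2πR = 2π·17.5 = 109.955743
per-turn = √(109.955743² + 11²) = √(12090.2654 + 121) = √12211.2654 = 110.504594
L = 7 × 110.504594 = 773.532161
V = π·2² × L = 12.566371 × 773.532161 = 9720.491818

L=773.532 V=9720.492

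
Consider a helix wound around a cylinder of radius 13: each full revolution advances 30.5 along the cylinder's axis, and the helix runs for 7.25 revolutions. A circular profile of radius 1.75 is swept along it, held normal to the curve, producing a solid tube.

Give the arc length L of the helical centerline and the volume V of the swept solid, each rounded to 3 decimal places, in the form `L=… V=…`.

2πR = 2π·13 = 81.681409
per-turn = √(81.681409² + 30.5²) = √(6671.8526 + 930.25) = √7602.1026 = 87.190037
L = 7.25 × 87.190037 = 632.127769
V = π·1.75² × L = 9.621128 × 632.127769 = 6081.781865

L=632.128 V=6081.782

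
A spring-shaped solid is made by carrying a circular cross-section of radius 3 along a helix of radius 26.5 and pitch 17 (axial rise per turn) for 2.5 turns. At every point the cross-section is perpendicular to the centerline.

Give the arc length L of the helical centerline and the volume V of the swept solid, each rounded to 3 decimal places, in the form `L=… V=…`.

L=418.425 V=11830.689

2πR = 2π·26.5 = 166.504411
per-turn = √(166.504411² + 17²) = √(27723.7188 + 289) = √28012.7188 = 167.370006
L = 2.5 × 167.370006 = 418.425014
V = π·3² × L = 28.274334 × 418.425014 = 11830.688548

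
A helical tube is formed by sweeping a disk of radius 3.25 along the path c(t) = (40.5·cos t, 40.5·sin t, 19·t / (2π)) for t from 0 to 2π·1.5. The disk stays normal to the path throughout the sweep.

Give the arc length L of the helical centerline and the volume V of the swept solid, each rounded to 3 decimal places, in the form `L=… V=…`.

L=382.766 V=12701.352

2πR = 2π·40.5 = 254.469005
per-turn = √(254.469005² + 19²) = √(64754.4745 + 361) = √65115.4745 = 255.177339
L = 1.5 × 255.177339 = 382.766009
V = π·3.25² × L = 33.183072 × 382.766009 = 12701.352187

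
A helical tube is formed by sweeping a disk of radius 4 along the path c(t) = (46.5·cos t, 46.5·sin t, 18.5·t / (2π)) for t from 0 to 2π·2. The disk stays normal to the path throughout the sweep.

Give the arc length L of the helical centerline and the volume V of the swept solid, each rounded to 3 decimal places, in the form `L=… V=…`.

2πR = 2π·46.5 = 292.168117
per-turn = √(292.168117² + 18.5²) = √(85362.2085 + 342.25) = √85704.4585 = 292.753238
L = 2 × 292.753238 = 585.506476
V = π·4² × L = 50.265482 × 585.506476 = 29430.765516

L=585.506 V=29430.766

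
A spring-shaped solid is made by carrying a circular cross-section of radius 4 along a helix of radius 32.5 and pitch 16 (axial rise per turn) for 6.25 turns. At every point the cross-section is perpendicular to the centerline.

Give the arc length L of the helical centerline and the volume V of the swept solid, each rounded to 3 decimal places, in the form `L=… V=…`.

L=1280.184 V=64349.050

2πR = 2π·32.5 = 204.203522
per-turn = √(204.203522² + 16²) = √(41699.0786 + 256) = √41955.0786 = 204.829389
L = 6.25 × 204.829389 = 1280.183681
V = π·4² × L = 50.265482 × 1280.183681 = 64349.050369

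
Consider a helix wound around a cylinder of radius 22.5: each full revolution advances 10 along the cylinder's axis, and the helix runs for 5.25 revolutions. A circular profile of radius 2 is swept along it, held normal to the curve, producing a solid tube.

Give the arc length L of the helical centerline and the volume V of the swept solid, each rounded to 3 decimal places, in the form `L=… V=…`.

L=744.056 V=9350.080

2πR = 2π·22.5 = 141.371669
per-turn = √(141.371669² + 10²) = √(19985.9489 + 100) = √20085.9489 = 141.724906
L = 5.25 × 141.724906 = 744.055755
V = π·2² × L = 12.566371 × 744.055755 = 9350.080378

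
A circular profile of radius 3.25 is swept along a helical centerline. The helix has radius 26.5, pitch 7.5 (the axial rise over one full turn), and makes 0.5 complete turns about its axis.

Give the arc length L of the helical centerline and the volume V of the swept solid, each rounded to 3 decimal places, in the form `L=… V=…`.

L=83.337 V=2765.365

2πR = 2π·26.5 = 166.504411
per-turn = √(166.504411² + 7.5²) = √(27723.7188 + 56.25) = √27779.9688 = 166.673239
L = 0.5 × 166.673239 = 83.336620
V = π·3.25² × L = 33.183072 × 83.336620 = 2765.365087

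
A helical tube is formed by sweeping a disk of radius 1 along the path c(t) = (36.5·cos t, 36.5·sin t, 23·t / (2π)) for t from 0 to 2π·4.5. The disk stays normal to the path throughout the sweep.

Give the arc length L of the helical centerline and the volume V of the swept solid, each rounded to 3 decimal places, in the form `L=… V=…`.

L=1037.190 V=3258.429

2πR = 2π·36.5 = 229.336264
per-turn = √(229.336264² + 23²) = √(52595.1219 + 529) = √53124.1219 = 230.486706
L = 4.5 × 230.486706 = 1037.190179
V = π·1² × L = 3.141593 × 1037.190179 = 3258.429047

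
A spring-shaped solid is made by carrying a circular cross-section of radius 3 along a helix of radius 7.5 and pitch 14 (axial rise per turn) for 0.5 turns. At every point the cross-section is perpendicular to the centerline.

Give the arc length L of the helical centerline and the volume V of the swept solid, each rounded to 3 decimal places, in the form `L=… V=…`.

2πR = 2π·7.5 = 47.123890
per-turn = √(47.123890² + 14²) = √(2220.6610 + 196) = √2416.6610 = 49.159546
L = 0.5 × 49.159546 = 24.579773
V = π·3² × L = 28.274334 × 24.579773 = 694.976712

L=24.580 V=694.977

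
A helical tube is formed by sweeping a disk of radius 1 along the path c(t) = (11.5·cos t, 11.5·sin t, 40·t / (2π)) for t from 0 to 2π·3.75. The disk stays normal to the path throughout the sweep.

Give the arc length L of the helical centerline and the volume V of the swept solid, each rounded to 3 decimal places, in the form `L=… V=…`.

L=309.711 V=972.984

2πR = 2π·11.5 = 72.256631
per-turn = √(72.256631² + 40²) = √(5221.0207 + 1600) = √6821.0207 = 82.589471
L = 3.75 × 82.589471 = 309.710516
V = π·1² × L = 3.141593 × 309.710516 = 972.984283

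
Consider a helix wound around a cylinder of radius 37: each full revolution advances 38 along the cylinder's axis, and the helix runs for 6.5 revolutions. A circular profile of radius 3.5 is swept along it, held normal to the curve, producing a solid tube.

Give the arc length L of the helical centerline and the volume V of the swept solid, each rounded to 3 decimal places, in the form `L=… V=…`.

L=1531.160 V=58925.937

2πR = 2π·37 = 232.477856
per-turn = √(232.477856² + 38²) = √(54045.9537 + 1444) = √55489.9537 = 235.563057
L = 6.5 × 235.563057 = 1531.159869
V = π·3.5² × L = 38.484510 × 1531.159869 = 58925.937293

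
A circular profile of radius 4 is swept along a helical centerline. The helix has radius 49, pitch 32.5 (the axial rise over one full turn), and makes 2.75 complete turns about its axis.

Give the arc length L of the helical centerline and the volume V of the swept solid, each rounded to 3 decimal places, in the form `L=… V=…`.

2πR = 2π·49 = 307.876080
per-turn = √(307.876080² + 32.5²) = √(94787.6807 + 1056.25) = √95843.9307 = 309.586709
L = 2.75 × 309.586709 = 851.363451
V = π·4² × L = 50.265482 × 851.363451 = 42794.194611

L=851.363 V=42794.195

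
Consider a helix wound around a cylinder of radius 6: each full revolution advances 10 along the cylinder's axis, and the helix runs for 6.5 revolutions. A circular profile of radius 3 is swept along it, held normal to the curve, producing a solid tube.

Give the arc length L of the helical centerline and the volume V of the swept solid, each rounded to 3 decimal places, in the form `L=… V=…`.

2πR = 2π·6 = 37.699112
per-turn = √(37.699112² + 10²) = √(1421.2230 + 100) = √1521.2230 = 39.002859
L = 6.5 × 39.002859 = 253.518585
V = π·3² × L = 28.274334 × 253.518585 = 7168.069131

L=253.519 V=7168.069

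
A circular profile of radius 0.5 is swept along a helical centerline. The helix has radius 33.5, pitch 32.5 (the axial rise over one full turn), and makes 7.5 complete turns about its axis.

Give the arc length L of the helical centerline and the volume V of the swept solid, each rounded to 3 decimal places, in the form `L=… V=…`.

L=1597.357 V=1254.562

2πR = 2π·33.5 = 210.486708
per-turn = √(210.486708² + 32.5²) = √(44304.6542 + 1056.25) = √45360.9042 = 212.980995
L = 7.5 × 212.980995 = 1597.357461
V = π·0.5² × L = 0.785398 × 1597.357461 = 1254.561616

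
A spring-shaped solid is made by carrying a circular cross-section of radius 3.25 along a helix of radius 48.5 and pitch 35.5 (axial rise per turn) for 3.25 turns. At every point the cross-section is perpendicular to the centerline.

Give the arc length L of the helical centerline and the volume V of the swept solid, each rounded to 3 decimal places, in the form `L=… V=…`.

L=997.085 V=33086.335

2πR = 2π·48.5 = 304.734487
per-turn = √(304.734487² + 35.5²) = √(92863.1078 + 1260.25) = √94123.3578 = 306.795303
L = 3.25 × 306.795303 = 997.084734
V = π·3.25² × L = 33.183072 × 997.084734 = 33086.334922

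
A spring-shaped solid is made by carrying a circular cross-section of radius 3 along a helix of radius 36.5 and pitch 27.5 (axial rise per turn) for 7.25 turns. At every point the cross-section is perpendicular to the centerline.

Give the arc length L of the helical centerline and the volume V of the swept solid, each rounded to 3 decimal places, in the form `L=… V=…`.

L=1674.599 V=47348.168

2πR = 2π·36.5 = 229.336264
per-turn = √(229.336264² + 27.5²) = √(52595.1219 + 756.25) = √53351.3719 = 230.979159
L = 7.25 × 230.979159 = 1674.598902
V = π·3² × L = 28.274334 × 1674.598902 = 47348.168478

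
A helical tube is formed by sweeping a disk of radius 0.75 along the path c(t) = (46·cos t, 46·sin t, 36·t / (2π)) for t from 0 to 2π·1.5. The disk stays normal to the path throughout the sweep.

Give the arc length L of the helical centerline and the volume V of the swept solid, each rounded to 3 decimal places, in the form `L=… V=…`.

2πR = 2π·46 = 289.026524
per-turn = √(289.026524² + 36²) = √(83536.3317 + 1296) = √84832.3317 = 291.259904
L = 1.5 × 291.259904 = 436.889856
V = π·0.75² × L = 1.767146 × 436.889856 = 772.048104

L=436.890 V=772.048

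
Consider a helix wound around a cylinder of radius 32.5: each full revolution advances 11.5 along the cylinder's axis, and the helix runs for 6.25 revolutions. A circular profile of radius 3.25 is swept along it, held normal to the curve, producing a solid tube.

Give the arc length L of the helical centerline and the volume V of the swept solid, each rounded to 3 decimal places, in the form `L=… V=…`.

2πR = 2π·32.5 = 204.203522
per-turn = √(204.203522² + 11.5²) = √(41699.0786 + 132.25) = √41831.3286 = 204.527085
L = 6.25 × 204.527085 = 1278.294283
V = π·3.25² × L = 33.183072 × 1278.294283 = 42417.731736

L=1278.294 V=42417.732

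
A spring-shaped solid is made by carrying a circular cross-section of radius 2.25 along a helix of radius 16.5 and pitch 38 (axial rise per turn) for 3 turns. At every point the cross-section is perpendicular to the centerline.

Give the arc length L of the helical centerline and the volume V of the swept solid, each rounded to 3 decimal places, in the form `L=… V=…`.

2πR = 2π·16.5 = 103.672558
per-turn = √(103.672558² + 38²) = √(10747.9992 + 1444) = √12191.9992 = 110.417386
L = 3 × 110.417386 = 331.252159
V = π·2.25² × L = 15.904313 × 331.252159 = 5268.337953

L=331.252 V=5268.338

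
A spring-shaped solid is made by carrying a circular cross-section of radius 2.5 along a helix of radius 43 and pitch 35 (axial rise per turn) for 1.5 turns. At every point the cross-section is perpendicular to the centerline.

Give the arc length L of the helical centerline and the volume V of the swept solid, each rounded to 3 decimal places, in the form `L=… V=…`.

2πR = 2π·43 = 270.176968
per-turn = √(270.176968² + 35²) = √(72995.5942 + 1225) = √74220.5942 = 272.434569
L = 1.5 × 272.434569 = 408.651853
V = π·2.5² × L = 19.634954 × 408.651853 = 8023.860367

L=408.652 V=8023.860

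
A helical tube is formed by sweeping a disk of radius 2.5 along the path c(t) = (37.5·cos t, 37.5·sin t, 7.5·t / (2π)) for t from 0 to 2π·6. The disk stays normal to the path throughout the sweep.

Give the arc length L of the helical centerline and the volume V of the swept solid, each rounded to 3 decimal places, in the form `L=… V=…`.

2πR = 2π·37.5 = 235.619449
per-turn = √(235.619449² + 7.5²) = √(55516.5248 + 56.25) = √55572.7748 = 235.738785
L = 6 × 235.738785 = 1414.432710
V = π·2.5² × L = 19.634954 × 1414.432710 = 27772.321318

L=1414.433 V=27772.321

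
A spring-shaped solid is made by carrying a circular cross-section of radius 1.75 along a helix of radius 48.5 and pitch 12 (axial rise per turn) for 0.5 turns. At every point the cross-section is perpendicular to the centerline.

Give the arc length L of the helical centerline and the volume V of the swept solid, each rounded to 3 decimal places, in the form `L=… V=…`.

L=152.485 V=1467.081

2πR = 2π·48.5 = 304.734487
per-turn = √(304.734487² + 12²) = √(92863.1078 + 144) = √93007.1078 = 304.970667
L = 0.5 × 304.970667 = 152.485334
V = π·1.75² × L = 9.621128 × 152.485334 = 1467.080836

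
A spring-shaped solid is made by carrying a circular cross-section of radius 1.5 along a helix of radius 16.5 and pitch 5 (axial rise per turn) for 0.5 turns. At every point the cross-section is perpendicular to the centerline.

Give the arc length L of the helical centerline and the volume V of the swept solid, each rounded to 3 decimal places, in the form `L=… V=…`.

L=51.897 V=366.835

2πR = 2π·16.5 = 103.672558
per-turn = √(103.672558² + 5²) = √(10747.9992 + 25) = √10772.9992 = 103.793059
L = 0.5 × 103.793059 = 51.896530
V = π·1.5² × L = 7.068583 × 51.896530 = 366.834952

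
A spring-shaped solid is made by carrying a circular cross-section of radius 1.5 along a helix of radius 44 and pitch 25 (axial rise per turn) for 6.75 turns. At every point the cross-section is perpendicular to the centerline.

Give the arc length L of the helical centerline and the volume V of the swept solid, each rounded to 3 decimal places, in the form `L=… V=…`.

2πR = 2π·44 = 276.460154
per-turn = √(276.460154² + 25²) = √(76430.2165 + 625) = √77055.2165 = 277.588214
L = 6.75 × 277.588214 = 1873.720444
V = π·1.5² × L = 7.068583 × 1873.720444 = 13244.549356

L=1873.720 V=13244.549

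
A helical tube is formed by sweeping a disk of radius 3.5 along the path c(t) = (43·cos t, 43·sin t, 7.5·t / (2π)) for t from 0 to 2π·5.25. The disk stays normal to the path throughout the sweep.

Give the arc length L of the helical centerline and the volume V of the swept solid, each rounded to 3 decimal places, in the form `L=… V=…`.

2πR = 2π·43 = 270.176968
per-turn = √(270.176968² + 7.5²) = √(72995.5942 + 56.25) = √73051.8442 = 270.281047
L = 5.25 × 270.281047 = 1418.975495
V = π·3.5² × L = 38.484510 × 1418.975495 = 54608.576623

L=1418.975 V=54608.577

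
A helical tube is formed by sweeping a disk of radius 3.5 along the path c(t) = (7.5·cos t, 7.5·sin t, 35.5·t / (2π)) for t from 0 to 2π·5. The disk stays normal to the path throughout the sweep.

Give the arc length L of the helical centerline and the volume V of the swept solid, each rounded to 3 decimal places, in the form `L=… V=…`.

L=294.996 V=11352.785

2πR = 2π·7.5 = 47.123890
per-turn = √(47.123890² + 35.5²) = √(2220.6610 + 1260.25) = √3480.9110 = 58.999246
L = 5 × 58.999246 = 294.996228
V = π·3.5² × L = 38.484510 × 294.996228 = 11352.785303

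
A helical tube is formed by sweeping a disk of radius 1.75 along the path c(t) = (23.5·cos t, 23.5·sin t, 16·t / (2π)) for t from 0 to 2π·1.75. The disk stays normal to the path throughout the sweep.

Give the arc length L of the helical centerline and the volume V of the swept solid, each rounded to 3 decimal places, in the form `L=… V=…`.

L=259.909 V=2500.614

2πR = 2π·23.5 = 147.654855
per-turn = √(147.654855² + 16²) = √(21801.9561 + 256) = √22057.9561 = 148.519211
L = 1.75 × 148.519211 = 259.908620
V = π·1.75² × L = 9.621128 × 259.908620 = 2500.613969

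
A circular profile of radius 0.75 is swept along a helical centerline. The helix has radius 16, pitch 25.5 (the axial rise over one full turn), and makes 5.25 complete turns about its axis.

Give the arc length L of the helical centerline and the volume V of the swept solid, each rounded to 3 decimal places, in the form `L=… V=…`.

2πR = 2π·16 = 100.530965
per-turn = √(100.530965² + 25.5²) = √(10106.4749 + 650.25) = √10756.7249 = 103.714632
L = 5.25 × 103.714632 = 544.501818
V = π·0.75² × L = 1.767146 × 544.501818 = 962.214138

L=544.502 V=962.214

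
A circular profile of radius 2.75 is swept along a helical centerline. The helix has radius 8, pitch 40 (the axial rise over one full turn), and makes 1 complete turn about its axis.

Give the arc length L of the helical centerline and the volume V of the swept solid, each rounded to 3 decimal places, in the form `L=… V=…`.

L=64.239 V=1526.203

2πR = 2π·8 = 50.265482
per-turn = √(50.265482² + 40²) = √(2526.6187 + 1600) = √4126.6187 = 64.238763
L = 1 × 64.238763 = 64.238763
V = π·2.75² × L = 23.758294 × 64.238763 = 1526.203456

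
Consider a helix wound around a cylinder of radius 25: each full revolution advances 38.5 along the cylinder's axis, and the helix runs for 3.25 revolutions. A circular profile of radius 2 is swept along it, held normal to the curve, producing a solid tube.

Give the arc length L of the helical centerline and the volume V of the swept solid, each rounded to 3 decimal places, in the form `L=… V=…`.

L=525.619 V=6605.125

2πR = 2π·25 = 157.079633
per-turn = √(157.079633² + 38.5²) = √(24674.0110 + 1482.25) = √26156.2610 = 161.728974
L = 3.25 × 161.728974 = 525.619165
V = π·2² × L = 12.566371 × 525.619165 = 6605.125232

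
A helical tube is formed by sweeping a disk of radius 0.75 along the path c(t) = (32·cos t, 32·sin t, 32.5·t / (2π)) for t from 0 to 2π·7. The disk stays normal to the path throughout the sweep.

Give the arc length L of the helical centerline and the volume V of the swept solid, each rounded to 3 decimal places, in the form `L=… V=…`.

L=1425.702 V=2519.423

2πR = 2π·32 = 201.061930
per-turn = √(201.061930² + 32.5²) = √(40425.8996 + 1056.25) = √41482.1496 = 203.671671
L = 7 × 203.671671 = 1425.701698
V = π·0.75² × L = 1.767146 × 1425.701698 = 2519.422864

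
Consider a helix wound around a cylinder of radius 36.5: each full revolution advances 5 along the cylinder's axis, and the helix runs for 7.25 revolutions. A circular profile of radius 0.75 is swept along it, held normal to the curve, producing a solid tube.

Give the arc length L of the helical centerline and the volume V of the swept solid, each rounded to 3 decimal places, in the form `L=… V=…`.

2πR = 2π·36.5 = 229.336264
per-turn = √(229.336264² + 5²) = √(52595.1219 + 25) = √52620.1219 = 229.390762
L = 7.25 × 229.390762 = 1663.083027
V = π·0.75² × L = 1.767146 × 1663.083027 = 2938.910299

L=1663.083 V=2938.910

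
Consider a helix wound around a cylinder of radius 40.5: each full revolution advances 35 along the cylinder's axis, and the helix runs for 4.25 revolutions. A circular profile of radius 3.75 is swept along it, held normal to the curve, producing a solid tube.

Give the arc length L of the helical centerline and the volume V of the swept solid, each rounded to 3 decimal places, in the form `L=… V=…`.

2πR = 2π·40.5 = 254.469005
per-turn = √(254.469005² + 35²) = √(64754.4745 + 1225) = √65979.4745 = 256.864701
L = 4.25 × 256.864701 = 1091.674978
V = π·3.75² × L = 44.178647 × 1091.674978 = 48228.723157

L=1091.675 V=48228.723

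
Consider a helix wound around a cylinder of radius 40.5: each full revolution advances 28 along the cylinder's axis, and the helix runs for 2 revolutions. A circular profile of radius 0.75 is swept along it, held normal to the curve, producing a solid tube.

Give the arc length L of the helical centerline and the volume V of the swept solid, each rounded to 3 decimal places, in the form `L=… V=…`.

L=512.010 V=904.796

2πR = 2π·40.5 = 254.469005
per-turn = √(254.469005² + 28²) = √(64754.4745 + 784) = √65538.4745 = 256.004833
L = 2 × 256.004833 = 512.009666
V = π·0.75² × L = 1.767146 × 512.009666 = 904.795765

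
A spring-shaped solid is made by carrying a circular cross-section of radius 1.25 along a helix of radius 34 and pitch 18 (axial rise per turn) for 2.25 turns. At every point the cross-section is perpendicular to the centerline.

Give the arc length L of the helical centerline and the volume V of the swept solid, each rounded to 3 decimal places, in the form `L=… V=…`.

L=482.367 V=2367.813

2πR = 2π·34 = 213.628300
per-turn = √(213.628300² + 18²) = √(45637.0508 + 324) = √45961.0508 = 214.385286
L = 2.25 × 214.385286 = 482.366893
V = π·1.25² × L = 4.908739 × 482.366893 = 2367.812949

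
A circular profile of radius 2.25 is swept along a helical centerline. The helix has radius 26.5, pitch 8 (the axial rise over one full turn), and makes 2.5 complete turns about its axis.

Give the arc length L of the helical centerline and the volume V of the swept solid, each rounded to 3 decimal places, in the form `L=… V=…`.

2πR = 2π·26.5 = 166.504411
per-turn = √(166.504411² + 8²) = √(27723.7188 + 64) = √27787.7188 = 166.696487
L = 2.5 × 166.696487 = 416.741217
V = π·2.25² × L = 15.904313 × 416.741217 = 6627.982682

L=416.741 V=6627.983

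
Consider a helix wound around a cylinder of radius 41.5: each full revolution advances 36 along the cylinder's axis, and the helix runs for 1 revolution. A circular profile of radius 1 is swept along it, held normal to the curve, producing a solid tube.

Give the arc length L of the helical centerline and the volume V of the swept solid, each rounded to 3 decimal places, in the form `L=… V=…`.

L=263.226 V=826.948

2πR = 2π·41.5 = 260.752190
per-turn = √(260.752190² + 36²) = √(67991.7047 + 1296) = √69287.7047 = 263.225578
L = 1 × 263.225578 = 263.225578
V = π·1² × L = 3.141593 × 263.225578 = 826.947541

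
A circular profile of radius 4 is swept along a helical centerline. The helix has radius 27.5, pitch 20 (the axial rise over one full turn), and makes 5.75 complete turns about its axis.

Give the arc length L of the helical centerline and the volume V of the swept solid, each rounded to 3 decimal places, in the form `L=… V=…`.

L=1000.162 V=50273.631

2πR = 2π·27.5 = 172.787596
per-turn = √(172.787596² + 20²) = √(29855.5533 + 400) = √30255.5533 = 173.941235
L = 5.75 × 173.941235 = 1000.162103
V = π·4² × L = 50.265482 × 1000.162103 = 50273.630621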